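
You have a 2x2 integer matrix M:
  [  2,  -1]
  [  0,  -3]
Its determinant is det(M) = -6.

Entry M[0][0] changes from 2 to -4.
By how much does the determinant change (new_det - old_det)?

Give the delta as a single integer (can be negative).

Answer: 18

Derivation:
Cofactor C_00 = -3
Entry delta = -4 - 2 = -6
Det delta = entry_delta * cofactor = -6 * -3 = 18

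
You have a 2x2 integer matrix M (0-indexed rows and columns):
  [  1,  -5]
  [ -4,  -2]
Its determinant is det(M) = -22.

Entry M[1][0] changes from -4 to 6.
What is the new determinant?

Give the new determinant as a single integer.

Answer: 28

Derivation:
det is linear in row 1: changing M[1][0] by delta changes det by delta * cofactor(1,0).
Cofactor C_10 = (-1)^(1+0) * minor(1,0) = 5
Entry delta = 6 - -4 = 10
Det delta = 10 * 5 = 50
New det = -22 + 50 = 28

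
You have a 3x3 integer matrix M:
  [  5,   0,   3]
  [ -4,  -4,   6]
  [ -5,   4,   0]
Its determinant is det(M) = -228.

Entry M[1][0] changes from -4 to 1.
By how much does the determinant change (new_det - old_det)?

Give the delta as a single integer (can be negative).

Answer: 60

Derivation:
Cofactor C_10 = 12
Entry delta = 1 - -4 = 5
Det delta = entry_delta * cofactor = 5 * 12 = 60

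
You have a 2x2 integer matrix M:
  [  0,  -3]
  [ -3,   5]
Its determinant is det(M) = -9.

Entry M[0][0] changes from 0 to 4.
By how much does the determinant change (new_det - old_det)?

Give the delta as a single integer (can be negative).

Answer: 20

Derivation:
Cofactor C_00 = 5
Entry delta = 4 - 0 = 4
Det delta = entry_delta * cofactor = 4 * 5 = 20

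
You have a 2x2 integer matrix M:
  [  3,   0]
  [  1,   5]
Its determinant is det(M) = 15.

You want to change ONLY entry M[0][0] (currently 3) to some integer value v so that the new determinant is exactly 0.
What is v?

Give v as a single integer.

Answer: 0

Derivation:
det is linear in entry M[0][0]: det = old_det + (v - 3) * C_00
Cofactor C_00 = 5
Want det = 0: 15 + (v - 3) * 5 = 0
  (v - 3) = -15 / 5 = -3
  v = 3 + (-3) = 0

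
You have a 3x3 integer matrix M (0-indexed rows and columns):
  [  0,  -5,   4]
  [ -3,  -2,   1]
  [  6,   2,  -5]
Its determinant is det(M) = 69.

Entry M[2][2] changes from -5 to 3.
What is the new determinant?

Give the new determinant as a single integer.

Answer: -51

Derivation:
det is linear in row 2: changing M[2][2] by delta changes det by delta * cofactor(2,2).
Cofactor C_22 = (-1)^(2+2) * minor(2,2) = -15
Entry delta = 3 - -5 = 8
Det delta = 8 * -15 = -120
New det = 69 + -120 = -51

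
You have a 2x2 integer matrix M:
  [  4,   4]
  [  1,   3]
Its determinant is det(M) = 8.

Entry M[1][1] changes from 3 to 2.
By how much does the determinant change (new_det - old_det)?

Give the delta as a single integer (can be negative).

Answer: -4

Derivation:
Cofactor C_11 = 4
Entry delta = 2 - 3 = -1
Det delta = entry_delta * cofactor = -1 * 4 = -4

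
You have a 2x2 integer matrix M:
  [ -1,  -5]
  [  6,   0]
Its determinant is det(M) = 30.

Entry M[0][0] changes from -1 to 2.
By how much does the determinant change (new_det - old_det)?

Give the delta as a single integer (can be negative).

Answer: 0

Derivation:
Cofactor C_00 = 0
Entry delta = 2 - -1 = 3
Det delta = entry_delta * cofactor = 3 * 0 = 0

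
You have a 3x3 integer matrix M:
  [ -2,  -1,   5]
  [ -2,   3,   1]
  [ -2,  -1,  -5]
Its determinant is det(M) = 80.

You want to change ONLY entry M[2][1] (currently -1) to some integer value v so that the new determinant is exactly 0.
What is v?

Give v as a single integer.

det is linear in entry M[2][1]: det = old_det + (v - -1) * C_21
Cofactor C_21 = -8
Want det = 0: 80 + (v - -1) * -8 = 0
  (v - -1) = -80 / -8 = 10
  v = -1 + (10) = 9

Answer: 9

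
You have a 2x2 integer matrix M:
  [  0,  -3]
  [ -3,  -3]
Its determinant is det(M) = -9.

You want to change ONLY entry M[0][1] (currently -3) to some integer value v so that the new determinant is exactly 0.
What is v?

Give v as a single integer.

det is linear in entry M[0][1]: det = old_det + (v - -3) * C_01
Cofactor C_01 = 3
Want det = 0: -9 + (v - -3) * 3 = 0
  (v - -3) = 9 / 3 = 3
  v = -3 + (3) = 0

Answer: 0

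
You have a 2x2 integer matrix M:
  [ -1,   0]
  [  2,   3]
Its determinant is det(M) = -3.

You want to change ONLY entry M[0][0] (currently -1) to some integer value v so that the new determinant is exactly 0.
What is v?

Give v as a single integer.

Answer: 0

Derivation:
det is linear in entry M[0][0]: det = old_det + (v - -1) * C_00
Cofactor C_00 = 3
Want det = 0: -3 + (v - -1) * 3 = 0
  (v - -1) = 3 / 3 = 1
  v = -1 + (1) = 0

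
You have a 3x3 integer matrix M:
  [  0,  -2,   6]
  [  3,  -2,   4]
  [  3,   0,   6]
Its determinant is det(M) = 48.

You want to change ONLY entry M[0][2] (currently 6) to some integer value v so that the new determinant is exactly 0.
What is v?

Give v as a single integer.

Answer: -2

Derivation:
det is linear in entry M[0][2]: det = old_det + (v - 6) * C_02
Cofactor C_02 = 6
Want det = 0: 48 + (v - 6) * 6 = 0
  (v - 6) = -48 / 6 = -8
  v = 6 + (-8) = -2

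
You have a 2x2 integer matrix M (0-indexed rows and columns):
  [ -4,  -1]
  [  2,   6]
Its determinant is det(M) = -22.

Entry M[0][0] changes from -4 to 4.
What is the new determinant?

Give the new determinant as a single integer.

Answer: 26

Derivation:
det is linear in row 0: changing M[0][0] by delta changes det by delta * cofactor(0,0).
Cofactor C_00 = (-1)^(0+0) * minor(0,0) = 6
Entry delta = 4 - -4 = 8
Det delta = 8 * 6 = 48
New det = -22 + 48 = 26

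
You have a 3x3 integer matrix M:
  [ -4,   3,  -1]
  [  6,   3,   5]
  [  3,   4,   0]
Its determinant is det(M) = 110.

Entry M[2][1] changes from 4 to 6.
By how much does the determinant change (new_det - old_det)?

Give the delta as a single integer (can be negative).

Answer: 28

Derivation:
Cofactor C_21 = 14
Entry delta = 6 - 4 = 2
Det delta = entry_delta * cofactor = 2 * 14 = 28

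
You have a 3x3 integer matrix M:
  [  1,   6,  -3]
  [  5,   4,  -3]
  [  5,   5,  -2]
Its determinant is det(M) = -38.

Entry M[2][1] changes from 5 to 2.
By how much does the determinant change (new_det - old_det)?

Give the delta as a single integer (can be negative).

Answer: 36

Derivation:
Cofactor C_21 = -12
Entry delta = 2 - 5 = -3
Det delta = entry_delta * cofactor = -3 * -12 = 36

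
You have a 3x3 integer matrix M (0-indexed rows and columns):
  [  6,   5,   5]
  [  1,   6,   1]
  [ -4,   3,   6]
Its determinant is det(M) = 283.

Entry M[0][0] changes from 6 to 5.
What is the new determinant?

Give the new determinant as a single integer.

Answer: 250

Derivation:
det is linear in row 0: changing M[0][0] by delta changes det by delta * cofactor(0,0).
Cofactor C_00 = (-1)^(0+0) * minor(0,0) = 33
Entry delta = 5 - 6 = -1
Det delta = -1 * 33 = -33
New det = 283 + -33 = 250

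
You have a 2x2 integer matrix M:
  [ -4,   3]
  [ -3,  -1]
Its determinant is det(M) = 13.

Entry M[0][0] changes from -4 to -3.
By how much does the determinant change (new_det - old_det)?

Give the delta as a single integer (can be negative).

Cofactor C_00 = -1
Entry delta = -3 - -4 = 1
Det delta = entry_delta * cofactor = 1 * -1 = -1

Answer: -1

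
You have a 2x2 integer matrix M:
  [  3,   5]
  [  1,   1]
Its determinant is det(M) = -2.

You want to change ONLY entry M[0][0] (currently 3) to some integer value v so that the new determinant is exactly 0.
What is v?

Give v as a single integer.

det is linear in entry M[0][0]: det = old_det + (v - 3) * C_00
Cofactor C_00 = 1
Want det = 0: -2 + (v - 3) * 1 = 0
  (v - 3) = 2 / 1 = 2
  v = 3 + (2) = 5

Answer: 5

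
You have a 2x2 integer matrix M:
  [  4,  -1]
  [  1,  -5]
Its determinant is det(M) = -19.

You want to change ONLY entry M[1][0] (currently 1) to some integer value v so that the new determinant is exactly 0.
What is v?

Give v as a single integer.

det is linear in entry M[1][0]: det = old_det + (v - 1) * C_10
Cofactor C_10 = 1
Want det = 0: -19 + (v - 1) * 1 = 0
  (v - 1) = 19 / 1 = 19
  v = 1 + (19) = 20

Answer: 20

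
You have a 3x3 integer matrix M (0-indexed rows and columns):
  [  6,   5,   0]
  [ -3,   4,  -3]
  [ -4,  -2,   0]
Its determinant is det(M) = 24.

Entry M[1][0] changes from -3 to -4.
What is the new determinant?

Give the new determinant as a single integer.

Answer: 24

Derivation:
det is linear in row 1: changing M[1][0] by delta changes det by delta * cofactor(1,0).
Cofactor C_10 = (-1)^(1+0) * minor(1,0) = 0
Entry delta = -4 - -3 = -1
Det delta = -1 * 0 = 0
New det = 24 + 0 = 24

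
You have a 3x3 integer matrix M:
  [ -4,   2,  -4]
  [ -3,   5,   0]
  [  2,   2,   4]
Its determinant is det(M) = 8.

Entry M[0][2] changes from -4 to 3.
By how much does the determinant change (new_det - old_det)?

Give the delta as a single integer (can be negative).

Cofactor C_02 = -16
Entry delta = 3 - -4 = 7
Det delta = entry_delta * cofactor = 7 * -16 = -112

Answer: -112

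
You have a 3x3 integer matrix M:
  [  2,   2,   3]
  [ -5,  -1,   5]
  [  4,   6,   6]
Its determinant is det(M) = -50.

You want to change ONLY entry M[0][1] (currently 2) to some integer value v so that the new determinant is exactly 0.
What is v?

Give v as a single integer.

det is linear in entry M[0][1]: det = old_det + (v - 2) * C_01
Cofactor C_01 = 50
Want det = 0: -50 + (v - 2) * 50 = 0
  (v - 2) = 50 / 50 = 1
  v = 2 + (1) = 3

Answer: 3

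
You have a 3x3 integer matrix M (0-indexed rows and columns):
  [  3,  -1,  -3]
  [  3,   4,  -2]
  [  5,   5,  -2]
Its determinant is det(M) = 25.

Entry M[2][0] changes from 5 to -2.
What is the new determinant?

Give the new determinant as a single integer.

det is linear in row 2: changing M[2][0] by delta changes det by delta * cofactor(2,0).
Cofactor C_20 = (-1)^(2+0) * minor(2,0) = 14
Entry delta = -2 - 5 = -7
Det delta = -7 * 14 = -98
New det = 25 + -98 = -73

Answer: -73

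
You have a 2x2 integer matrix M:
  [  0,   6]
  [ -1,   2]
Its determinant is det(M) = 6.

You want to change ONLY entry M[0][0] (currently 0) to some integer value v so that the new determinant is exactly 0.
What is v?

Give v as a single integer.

det is linear in entry M[0][0]: det = old_det + (v - 0) * C_00
Cofactor C_00 = 2
Want det = 0: 6 + (v - 0) * 2 = 0
  (v - 0) = -6 / 2 = -3
  v = 0 + (-3) = -3

Answer: -3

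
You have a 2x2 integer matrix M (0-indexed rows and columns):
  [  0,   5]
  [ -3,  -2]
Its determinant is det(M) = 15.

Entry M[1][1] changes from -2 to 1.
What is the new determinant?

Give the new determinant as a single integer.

det is linear in row 1: changing M[1][1] by delta changes det by delta * cofactor(1,1).
Cofactor C_11 = (-1)^(1+1) * minor(1,1) = 0
Entry delta = 1 - -2 = 3
Det delta = 3 * 0 = 0
New det = 15 + 0 = 15

Answer: 15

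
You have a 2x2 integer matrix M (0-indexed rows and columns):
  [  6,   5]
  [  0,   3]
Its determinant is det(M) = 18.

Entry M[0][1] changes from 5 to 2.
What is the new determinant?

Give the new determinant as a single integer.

det is linear in row 0: changing M[0][1] by delta changes det by delta * cofactor(0,1).
Cofactor C_01 = (-1)^(0+1) * minor(0,1) = 0
Entry delta = 2 - 5 = -3
Det delta = -3 * 0 = 0
New det = 18 + 0 = 18

Answer: 18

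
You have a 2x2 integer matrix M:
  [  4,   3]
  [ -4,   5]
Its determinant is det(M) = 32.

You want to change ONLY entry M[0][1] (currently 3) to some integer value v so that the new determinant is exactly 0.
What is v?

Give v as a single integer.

Answer: -5

Derivation:
det is linear in entry M[0][1]: det = old_det + (v - 3) * C_01
Cofactor C_01 = 4
Want det = 0: 32 + (v - 3) * 4 = 0
  (v - 3) = -32 / 4 = -8
  v = 3 + (-8) = -5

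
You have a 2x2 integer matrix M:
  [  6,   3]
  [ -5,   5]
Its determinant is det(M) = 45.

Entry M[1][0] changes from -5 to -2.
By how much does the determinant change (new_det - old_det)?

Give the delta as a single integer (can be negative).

Answer: -9

Derivation:
Cofactor C_10 = -3
Entry delta = -2 - -5 = 3
Det delta = entry_delta * cofactor = 3 * -3 = -9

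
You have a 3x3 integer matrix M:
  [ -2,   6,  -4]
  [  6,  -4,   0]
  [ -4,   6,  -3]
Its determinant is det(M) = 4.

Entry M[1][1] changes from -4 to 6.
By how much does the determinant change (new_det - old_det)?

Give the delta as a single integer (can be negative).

Cofactor C_11 = -10
Entry delta = 6 - -4 = 10
Det delta = entry_delta * cofactor = 10 * -10 = -100

Answer: -100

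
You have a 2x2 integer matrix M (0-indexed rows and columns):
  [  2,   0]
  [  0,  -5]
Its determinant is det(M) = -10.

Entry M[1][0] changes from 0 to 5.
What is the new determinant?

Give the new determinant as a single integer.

Answer: -10

Derivation:
det is linear in row 1: changing M[1][0] by delta changes det by delta * cofactor(1,0).
Cofactor C_10 = (-1)^(1+0) * minor(1,0) = 0
Entry delta = 5 - 0 = 5
Det delta = 5 * 0 = 0
New det = -10 + 0 = -10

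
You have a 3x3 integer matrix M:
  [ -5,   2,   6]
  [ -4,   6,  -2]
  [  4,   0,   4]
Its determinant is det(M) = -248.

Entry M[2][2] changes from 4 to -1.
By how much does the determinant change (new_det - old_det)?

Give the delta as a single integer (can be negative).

Cofactor C_22 = -22
Entry delta = -1 - 4 = -5
Det delta = entry_delta * cofactor = -5 * -22 = 110

Answer: 110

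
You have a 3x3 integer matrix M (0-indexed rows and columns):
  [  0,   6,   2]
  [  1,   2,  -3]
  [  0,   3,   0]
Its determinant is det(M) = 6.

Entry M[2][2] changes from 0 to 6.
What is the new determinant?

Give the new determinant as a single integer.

det is linear in row 2: changing M[2][2] by delta changes det by delta * cofactor(2,2).
Cofactor C_22 = (-1)^(2+2) * minor(2,2) = -6
Entry delta = 6 - 0 = 6
Det delta = 6 * -6 = -36
New det = 6 + -36 = -30

Answer: -30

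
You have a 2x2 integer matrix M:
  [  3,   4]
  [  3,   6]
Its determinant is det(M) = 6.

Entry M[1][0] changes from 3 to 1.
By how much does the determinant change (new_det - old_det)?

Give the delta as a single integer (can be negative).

Answer: 8

Derivation:
Cofactor C_10 = -4
Entry delta = 1 - 3 = -2
Det delta = entry_delta * cofactor = -2 * -4 = 8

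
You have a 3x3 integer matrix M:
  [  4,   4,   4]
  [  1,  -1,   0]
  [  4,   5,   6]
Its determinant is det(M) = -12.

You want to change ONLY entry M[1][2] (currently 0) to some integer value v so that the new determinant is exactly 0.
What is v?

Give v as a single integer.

Answer: -3

Derivation:
det is linear in entry M[1][2]: det = old_det + (v - 0) * C_12
Cofactor C_12 = -4
Want det = 0: -12 + (v - 0) * -4 = 0
  (v - 0) = 12 / -4 = -3
  v = 0 + (-3) = -3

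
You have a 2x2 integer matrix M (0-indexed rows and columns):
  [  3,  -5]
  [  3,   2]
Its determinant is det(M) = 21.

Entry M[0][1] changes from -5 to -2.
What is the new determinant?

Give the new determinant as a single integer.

det is linear in row 0: changing M[0][1] by delta changes det by delta * cofactor(0,1).
Cofactor C_01 = (-1)^(0+1) * minor(0,1) = -3
Entry delta = -2 - -5 = 3
Det delta = 3 * -3 = -9
New det = 21 + -9 = 12

Answer: 12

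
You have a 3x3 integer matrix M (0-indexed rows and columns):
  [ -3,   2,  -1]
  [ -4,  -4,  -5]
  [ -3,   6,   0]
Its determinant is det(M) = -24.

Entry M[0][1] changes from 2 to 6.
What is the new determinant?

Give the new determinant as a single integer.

Answer: 36

Derivation:
det is linear in row 0: changing M[0][1] by delta changes det by delta * cofactor(0,1).
Cofactor C_01 = (-1)^(0+1) * minor(0,1) = 15
Entry delta = 6 - 2 = 4
Det delta = 4 * 15 = 60
New det = -24 + 60 = 36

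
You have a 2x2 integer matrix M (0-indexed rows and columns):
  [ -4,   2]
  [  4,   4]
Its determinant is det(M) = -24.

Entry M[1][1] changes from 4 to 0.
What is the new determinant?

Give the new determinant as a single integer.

det is linear in row 1: changing M[1][1] by delta changes det by delta * cofactor(1,1).
Cofactor C_11 = (-1)^(1+1) * minor(1,1) = -4
Entry delta = 0 - 4 = -4
Det delta = -4 * -4 = 16
New det = -24 + 16 = -8

Answer: -8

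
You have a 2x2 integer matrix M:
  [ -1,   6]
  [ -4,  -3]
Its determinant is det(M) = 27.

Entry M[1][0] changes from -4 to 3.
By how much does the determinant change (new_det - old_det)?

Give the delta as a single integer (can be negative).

Cofactor C_10 = -6
Entry delta = 3 - -4 = 7
Det delta = entry_delta * cofactor = 7 * -6 = -42

Answer: -42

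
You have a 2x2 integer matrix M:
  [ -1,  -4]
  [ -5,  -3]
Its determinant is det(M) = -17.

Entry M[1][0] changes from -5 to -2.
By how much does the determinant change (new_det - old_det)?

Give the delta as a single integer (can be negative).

Answer: 12

Derivation:
Cofactor C_10 = 4
Entry delta = -2 - -5 = 3
Det delta = entry_delta * cofactor = 3 * 4 = 12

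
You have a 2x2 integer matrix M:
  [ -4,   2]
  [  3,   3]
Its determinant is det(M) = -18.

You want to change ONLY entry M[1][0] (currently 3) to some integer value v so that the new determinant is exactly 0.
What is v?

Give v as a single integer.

Answer: -6

Derivation:
det is linear in entry M[1][0]: det = old_det + (v - 3) * C_10
Cofactor C_10 = -2
Want det = 0: -18 + (v - 3) * -2 = 0
  (v - 3) = 18 / -2 = -9
  v = 3 + (-9) = -6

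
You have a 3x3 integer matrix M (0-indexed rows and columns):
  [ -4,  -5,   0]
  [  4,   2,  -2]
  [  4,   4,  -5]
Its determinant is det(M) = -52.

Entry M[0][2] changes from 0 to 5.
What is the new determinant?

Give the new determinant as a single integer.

Answer: -12

Derivation:
det is linear in row 0: changing M[0][2] by delta changes det by delta * cofactor(0,2).
Cofactor C_02 = (-1)^(0+2) * minor(0,2) = 8
Entry delta = 5 - 0 = 5
Det delta = 5 * 8 = 40
New det = -52 + 40 = -12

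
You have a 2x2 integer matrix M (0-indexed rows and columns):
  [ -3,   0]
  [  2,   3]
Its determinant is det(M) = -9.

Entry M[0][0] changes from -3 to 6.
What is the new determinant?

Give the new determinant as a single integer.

Answer: 18

Derivation:
det is linear in row 0: changing M[0][0] by delta changes det by delta * cofactor(0,0).
Cofactor C_00 = (-1)^(0+0) * minor(0,0) = 3
Entry delta = 6 - -3 = 9
Det delta = 9 * 3 = 27
New det = -9 + 27 = 18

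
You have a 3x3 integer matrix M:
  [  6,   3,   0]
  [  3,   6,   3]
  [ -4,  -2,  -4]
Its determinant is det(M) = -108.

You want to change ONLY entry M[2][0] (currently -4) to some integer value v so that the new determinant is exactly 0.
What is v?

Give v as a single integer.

det is linear in entry M[2][0]: det = old_det + (v - -4) * C_20
Cofactor C_20 = 9
Want det = 0: -108 + (v - -4) * 9 = 0
  (v - -4) = 108 / 9 = 12
  v = -4 + (12) = 8

Answer: 8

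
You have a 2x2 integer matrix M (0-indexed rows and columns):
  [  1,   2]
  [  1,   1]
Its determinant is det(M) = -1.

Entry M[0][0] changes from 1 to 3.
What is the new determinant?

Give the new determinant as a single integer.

Answer: 1

Derivation:
det is linear in row 0: changing M[0][0] by delta changes det by delta * cofactor(0,0).
Cofactor C_00 = (-1)^(0+0) * minor(0,0) = 1
Entry delta = 3 - 1 = 2
Det delta = 2 * 1 = 2
New det = -1 + 2 = 1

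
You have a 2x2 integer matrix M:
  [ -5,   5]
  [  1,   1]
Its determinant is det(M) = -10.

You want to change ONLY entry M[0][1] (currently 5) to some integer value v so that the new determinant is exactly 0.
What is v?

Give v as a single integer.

Answer: -5

Derivation:
det is linear in entry M[0][1]: det = old_det + (v - 5) * C_01
Cofactor C_01 = -1
Want det = 0: -10 + (v - 5) * -1 = 0
  (v - 5) = 10 / -1 = -10
  v = 5 + (-10) = -5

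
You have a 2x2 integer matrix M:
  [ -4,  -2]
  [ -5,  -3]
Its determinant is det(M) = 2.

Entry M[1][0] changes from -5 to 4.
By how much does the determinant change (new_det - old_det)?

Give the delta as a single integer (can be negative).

Answer: 18

Derivation:
Cofactor C_10 = 2
Entry delta = 4 - -5 = 9
Det delta = entry_delta * cofactor = 9 * 2 = 18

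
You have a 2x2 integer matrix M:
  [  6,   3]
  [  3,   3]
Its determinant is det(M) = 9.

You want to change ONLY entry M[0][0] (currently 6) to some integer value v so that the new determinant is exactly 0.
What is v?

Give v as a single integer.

Answer: 3

Derivation:
det is linear in entry M[0][0]: det = old_det + (v - 6) * C_00
Cofactor C_00 = 3
Want det = 0: 9 + (v - 6) * 3 = 0
  (v - 6) = -9 / 3 = -3
  v = 6 + (-3) = 3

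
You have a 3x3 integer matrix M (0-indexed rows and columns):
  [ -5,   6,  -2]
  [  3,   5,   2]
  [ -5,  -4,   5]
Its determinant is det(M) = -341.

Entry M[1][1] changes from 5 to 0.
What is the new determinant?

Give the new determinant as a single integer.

det is linear in row 1: changing M[1][1] by delta changes det by delta * cofactor(1,1).
Cofactor C_11 = (-1)^(1+1) * minor(1,1) = -35
Entry delta = 0 - 5 = -5
Det delta = -5 * -35 = 175
New det = -341 + 175 = -166

Answer: -166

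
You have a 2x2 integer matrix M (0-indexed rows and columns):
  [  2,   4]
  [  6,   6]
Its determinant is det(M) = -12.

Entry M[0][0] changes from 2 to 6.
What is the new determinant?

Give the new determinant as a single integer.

det is linear in row 0: changing M[0][0] by delta changes det by delta * cofactor(0,0).
Cofactor C_00 = (-1)^(0+0) * minor(0,0) = 6
Entry delta = 6 - 2 = 4
Det delta = 4 * 6 = 24
New det = -12 + 24 = 12

Answer: 12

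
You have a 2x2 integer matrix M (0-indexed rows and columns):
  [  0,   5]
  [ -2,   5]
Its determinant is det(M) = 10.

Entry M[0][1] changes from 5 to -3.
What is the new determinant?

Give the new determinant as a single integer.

det is linear in row 0: changing M[0][1] by delta changes det by delta * cofactor(0,1).
Cofactor C_01 = (-1)^(0+1) * minor(0,1) = 2
Entry delta = -3 - 5 = -8
Det delta = -8 * 2 = -16
New det = 10 + -16 = -6

Answer: -6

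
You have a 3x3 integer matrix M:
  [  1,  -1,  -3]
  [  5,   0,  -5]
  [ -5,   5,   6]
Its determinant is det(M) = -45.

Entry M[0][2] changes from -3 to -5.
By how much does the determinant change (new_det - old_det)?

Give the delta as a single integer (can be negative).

Answer: -50

Derivation:
Cofactor C_02 = 25
Entry delta = -5 - -3 = -2
Det delta = entry_delta * cofactor = -2 * 25 = -50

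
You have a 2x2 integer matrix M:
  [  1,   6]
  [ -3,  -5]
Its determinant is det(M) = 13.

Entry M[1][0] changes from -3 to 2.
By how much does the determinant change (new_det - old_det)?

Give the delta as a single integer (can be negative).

Cofactor C_10 = -6
Entry delta = 2 - -3 = 5
Det delta = entry_delta * cofactor = 5 * -6 = -30

Answer: -30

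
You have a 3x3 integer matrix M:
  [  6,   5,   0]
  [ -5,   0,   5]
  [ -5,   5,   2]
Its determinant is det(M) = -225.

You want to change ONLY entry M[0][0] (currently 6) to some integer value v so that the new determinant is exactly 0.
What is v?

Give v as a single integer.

Answer: -3

Derivation:
det is linear in entry M[0][0]: det = old_det + (v - 6) * C_00
Cofactor C_00 = -25
Want det = 0: -225 + (v - 6) * -25 = 0
  (v - 6) = 225 / -25 = -9
  v = 6 + (-9) = -3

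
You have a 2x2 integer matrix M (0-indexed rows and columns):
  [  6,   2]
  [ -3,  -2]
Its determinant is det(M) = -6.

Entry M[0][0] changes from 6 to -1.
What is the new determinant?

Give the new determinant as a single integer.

det is linear in row 0: changing M[0][0] by delta changes det by delta * cofactor(0,0).
Cofactor C_00 = (-1)^(0+0) * minor(0,0) = -2
Entry delta = -1 - 6 = -7
Det delta = -7 * -2 = 14
New det = -6 + 14 = 8

Answer: 8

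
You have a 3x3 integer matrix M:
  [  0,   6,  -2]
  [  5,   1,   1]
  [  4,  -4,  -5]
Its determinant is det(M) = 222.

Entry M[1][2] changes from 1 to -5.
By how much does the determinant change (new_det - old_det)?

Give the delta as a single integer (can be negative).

Answer: -144

Derivation:
Cofactor C_12 = 24
Entry delta = -5 - 1 = -6
Det delta = entry_delta * cofactor = -6 * 24 = -144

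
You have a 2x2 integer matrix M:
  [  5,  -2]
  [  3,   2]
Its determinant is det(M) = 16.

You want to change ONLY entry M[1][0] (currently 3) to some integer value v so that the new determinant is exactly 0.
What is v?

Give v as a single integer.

Answer: -5

Derivation:
det is linear in entry M[1][0]: det = old_det + (v - 3) * C_10
Cofactor C_10 = 2
Want det = 0: 16 + (v - 3) * 2 = 0
  (v - 3) = -16 / 2 = -8
  v = 3 + (-8) = -5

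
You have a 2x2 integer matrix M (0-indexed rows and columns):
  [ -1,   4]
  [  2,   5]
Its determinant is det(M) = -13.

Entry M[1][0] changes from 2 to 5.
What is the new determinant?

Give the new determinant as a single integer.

det is linear in row 1: changing M[1][0] by delta changes det by delta * cofactor(1,0).
Cofactor C_10 = (-1)^(1+0) * minor(1,0) = -4
Entry delta = 5 - 2 = 3
Det delta = 3 * -4 = -12
New det = -13 + -12 = -25

Answer: -25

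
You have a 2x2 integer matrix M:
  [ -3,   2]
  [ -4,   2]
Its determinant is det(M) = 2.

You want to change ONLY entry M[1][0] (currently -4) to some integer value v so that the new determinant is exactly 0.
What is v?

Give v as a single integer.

Answer: -3

Derivation:
det is linear in entry M[1][0]: det = old_det + (v - -4) * C_10
Cofactor C_10 = -2
Want det = 0: 2 + (v - -4) * -2 = 0
  (v - -4) = -2 / -2 = 1
  v = -4 + (1) = -3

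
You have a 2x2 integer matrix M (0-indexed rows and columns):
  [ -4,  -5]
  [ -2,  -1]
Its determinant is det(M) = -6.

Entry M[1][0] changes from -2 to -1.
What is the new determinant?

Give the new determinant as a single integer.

det is linear in row 1: changing M[1][0] by delta changes det by delta * cofactor(1,0).
Cofactor C_10 = (-1)^(1+0) * minor(1,0) = 5
Entry delta = -1 - -2 = 1
Det delta = 1 * 5 = 5
New det = -6 + 5 = -1

Answer: -1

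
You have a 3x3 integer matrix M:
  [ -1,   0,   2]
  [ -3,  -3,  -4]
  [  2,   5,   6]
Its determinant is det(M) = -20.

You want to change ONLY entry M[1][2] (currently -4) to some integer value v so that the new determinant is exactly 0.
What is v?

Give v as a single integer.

det is linear in entry M[1][2]: det = old_det + (v - -4) * C_12
Cofactor C_12 = 5
Want det = 0: -20 + (v - -4) * 5 = 0
  (v - -4) = 20 / 5 = 4
  v = -4 + (4) = 0

Answer: 0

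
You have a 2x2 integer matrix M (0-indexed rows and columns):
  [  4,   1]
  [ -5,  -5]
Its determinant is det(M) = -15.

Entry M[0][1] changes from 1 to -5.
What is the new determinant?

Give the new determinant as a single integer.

Answer: -45

Derivation:
det is linear in row 0: changing M[0][1] by delta changes det by delta * cofactor(0,1).
Cofactor C_01 = (-1)^(0+1) * minor(0,1) = 5
Entry delta = -5 - 1 = -6
Det delta = -6 * 5 = -30
New det = -15 + -30 = -45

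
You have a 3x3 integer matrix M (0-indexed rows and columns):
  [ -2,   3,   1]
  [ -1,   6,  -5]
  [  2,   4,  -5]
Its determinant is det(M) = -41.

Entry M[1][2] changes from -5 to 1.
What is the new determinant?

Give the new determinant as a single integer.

Answer: 43

Derivation:
det is linear in row 1: changing M[1][2] by delta changes det by delta * cofactor(1,2).
Cofactor C_12 = (-1)^(1+2) * minor(1,2) = 14
Entry delta = 1 - -5 = 6
Det delta = 6 * 14 = 84
New det = -41 + 84 = 43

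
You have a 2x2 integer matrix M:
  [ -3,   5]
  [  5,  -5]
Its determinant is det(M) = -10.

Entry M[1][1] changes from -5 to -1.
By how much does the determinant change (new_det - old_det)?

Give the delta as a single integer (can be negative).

Cofactor C_11 = -3
Entry delta = -1 - -5 = 4
Det delta = entry_delta * cofactor = 4 * -3 = -12

Answer: -12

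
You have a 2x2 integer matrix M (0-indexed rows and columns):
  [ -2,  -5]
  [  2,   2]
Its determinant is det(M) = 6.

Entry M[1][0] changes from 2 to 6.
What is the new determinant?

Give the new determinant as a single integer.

det is linear in row 1: changing M[1][0] by delta changes det by delta * cofactor(1,0).
Cofactor C_10 = (-1)^(1+0) * minor(1,0) = 5
Entry delta = 6 - 2 = 4
Det delta = 4 * 5 = 20
New det = 6 + 20 = 26

Answer: 26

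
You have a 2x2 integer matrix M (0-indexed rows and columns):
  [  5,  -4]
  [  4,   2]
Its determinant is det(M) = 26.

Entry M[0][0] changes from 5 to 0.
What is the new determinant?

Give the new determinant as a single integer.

det is linear in row 0: changing M[0][0] by delta changes det by delta * cofactor(0,0).
Cofactor C_00 = (-1)^(0+0) * minor(0,0) = 2
Entry delta = 0 - 5 = -5
Det delta = -5 * 2 = -10
New det = 26 + -10 = 16

Answer: 16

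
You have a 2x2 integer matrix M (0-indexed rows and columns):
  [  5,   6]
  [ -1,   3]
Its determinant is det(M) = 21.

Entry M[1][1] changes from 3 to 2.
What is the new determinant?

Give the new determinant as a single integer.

Answer: 16

Derivation:
det is linear in row 1: changing M[1][1] by delta changes det by delta * cofactor(1,1).
Cofactor C_11 = (-1)^(1+1) * minor(1,1) = 5
Entry delta = 2 - 3 = -1
Det delta = -1 * 5 = -5
New det = 21 + -5 = 16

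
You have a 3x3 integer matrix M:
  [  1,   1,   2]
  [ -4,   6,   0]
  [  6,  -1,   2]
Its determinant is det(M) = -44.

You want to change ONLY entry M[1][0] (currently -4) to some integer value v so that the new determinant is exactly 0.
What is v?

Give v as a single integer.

Answer: -15

Derivation:
det is linear in entry M[1][0]: det = old_det + (v - -4) * C_10
Cofactor C_10 = -4
Want det = 0: -44 + (v - -4) * -4 = 0
  (v - -4) = 44 / -4 = -11
  v = -4 + (-11) = -15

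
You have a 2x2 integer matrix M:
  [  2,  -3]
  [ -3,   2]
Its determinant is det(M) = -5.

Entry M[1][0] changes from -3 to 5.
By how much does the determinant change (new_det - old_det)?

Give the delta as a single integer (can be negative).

Answer: 24

Derivation:
Cofactor C_10 = 3
Entry delta = 5 - -3 = 8
Det delta = entry_delta * cofactor = 8 * 3 = 24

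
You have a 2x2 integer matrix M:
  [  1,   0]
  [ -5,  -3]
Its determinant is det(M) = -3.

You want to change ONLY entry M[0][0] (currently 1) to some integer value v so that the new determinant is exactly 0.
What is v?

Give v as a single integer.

det is linear in entry M[0][0]: det = old_det + (v - 1) * C_00
Cofactor C_00 = -3
Want det = 0: -3 + (v - 1) * -3 = 0
  (v - 1) = 3 / -3 = -1
  v = 1 + (-1) = 0

Answer: 0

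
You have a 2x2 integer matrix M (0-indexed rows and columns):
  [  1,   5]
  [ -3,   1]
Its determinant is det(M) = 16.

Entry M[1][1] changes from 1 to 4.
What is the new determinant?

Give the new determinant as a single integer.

Answer: 19

Derivation:
det is linear in row 1: changing M[1][1] by delta changes det by delta * cofactor(1,1).
Cofactor C_11 = (-1)^(1+1) * minor(1,1) = 1
Entry delta = 4 - 1 = 3
Det delta = 3 * 1 = 3
New det = 16 + 3 = 19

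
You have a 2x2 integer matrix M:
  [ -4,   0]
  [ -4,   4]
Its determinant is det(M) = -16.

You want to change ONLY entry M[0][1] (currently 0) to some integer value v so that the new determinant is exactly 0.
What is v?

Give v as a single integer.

det is linear in entry M[0][1]: det = old_det + (v - 0) * C_01
Cofactor C_01 = 4
Want det = 0: -16 + (v - 0) * 4 = 0
  (v - 0) = 16 / 4 = 4
  v = 0 + (4) = 4

Answer: 4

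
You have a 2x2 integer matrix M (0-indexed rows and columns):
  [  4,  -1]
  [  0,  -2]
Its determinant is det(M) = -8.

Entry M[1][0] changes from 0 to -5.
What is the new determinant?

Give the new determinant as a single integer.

det is linear in row 1: changing M[1][0] by delta changes det by delta * cofactor(1,0).
Cofactor C_10 = (-1)^(1+0) * minor(1,0) = 1
Entry delta = -5 - 0 = -5
Det delta = -5 * 1 = -5
New det = -8 + -5 = -13

Answer: -13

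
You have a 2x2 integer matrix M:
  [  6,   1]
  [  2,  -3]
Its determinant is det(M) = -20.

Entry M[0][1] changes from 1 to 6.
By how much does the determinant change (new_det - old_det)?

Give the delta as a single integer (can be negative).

Answer: -10

Derivation:
Cofactor C_01 = -2
Entry delta = 6 - 1 = 5
Det delta = entry_delta * cofactor = 5 * -2 = -10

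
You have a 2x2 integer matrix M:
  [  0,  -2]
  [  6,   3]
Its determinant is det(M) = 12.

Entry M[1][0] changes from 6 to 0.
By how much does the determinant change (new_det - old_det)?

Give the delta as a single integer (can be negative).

Cofactor C_10 = 2
Entry delta = 0 - 6 = -6
Det delta = entry_delta * cofactor = -6 * 2 = -12

Answer: -12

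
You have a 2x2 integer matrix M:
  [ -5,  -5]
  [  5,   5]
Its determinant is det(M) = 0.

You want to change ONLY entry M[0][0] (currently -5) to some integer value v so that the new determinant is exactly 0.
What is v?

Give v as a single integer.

det is linear in entry M[0][0]: det = old_det + (v - -5) * C_00
Cofactor C_00 = 5
Want det = 0: 0 + (v - -5) * 5 = 0
  (v - -5) = 0 / 5 = 0
  v = -5 + (0) = -5

Answer: -5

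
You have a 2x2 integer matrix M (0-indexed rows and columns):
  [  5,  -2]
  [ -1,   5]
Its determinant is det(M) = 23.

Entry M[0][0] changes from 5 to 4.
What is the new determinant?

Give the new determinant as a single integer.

Answer: 18

Derivation:
det is linear in row 0: changing M[0][0] by delta changes det by delta * cofactor(0,0).
Cofactor C_00 = (-1)^(0+0) * minor(0,0) = 5
Entry delta = 4 - 5 = -1
Det delta = -1 * 5 = -5
New det = 23 + -5 = 18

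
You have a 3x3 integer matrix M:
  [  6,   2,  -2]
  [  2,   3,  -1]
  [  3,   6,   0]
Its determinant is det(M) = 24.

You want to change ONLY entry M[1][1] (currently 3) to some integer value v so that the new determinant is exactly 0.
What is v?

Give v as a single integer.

det is linear in entry M[1][1]: det = old_det + (v - 3) * C_11
Cofactor C_11 = 6
Want det = 0: 24 + (v - 3) * 6 = 0
  (v - 3) = -24 / 6 = -4
  v = 3 + (-4) = -1

Answer: -1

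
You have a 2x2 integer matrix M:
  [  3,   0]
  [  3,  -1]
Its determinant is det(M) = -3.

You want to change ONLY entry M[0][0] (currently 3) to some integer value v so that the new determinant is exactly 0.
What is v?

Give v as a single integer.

det is linear in entry M[0][0]: det = old_det + (v - 3) * C_00
Cofactor C_00 = -1
Want det = 0: -3 + (v - 3) * -1 = 0
  (v - 3) = 3 / -1 = -3
  v = 3 + (-3) = 0

Answer: 0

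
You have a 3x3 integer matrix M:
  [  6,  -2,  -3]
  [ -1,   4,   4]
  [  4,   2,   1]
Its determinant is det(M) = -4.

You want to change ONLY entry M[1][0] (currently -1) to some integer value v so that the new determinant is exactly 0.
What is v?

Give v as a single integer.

det is linear in entry M[1][0]: det = old_det + (v - -1) * C_10
Cofactor C_10 = -4
Want det = 0: -4 + (v - -1) * -4 = 0
  (v - -1) = 4 / -4 = -1
  v = -1 + (-1) = -2

Answer: -2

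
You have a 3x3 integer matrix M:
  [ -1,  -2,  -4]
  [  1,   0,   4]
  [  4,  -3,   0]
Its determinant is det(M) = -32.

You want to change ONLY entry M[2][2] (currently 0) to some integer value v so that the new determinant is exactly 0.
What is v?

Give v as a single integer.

Answer: 16

Derivation:
det is linear in entry M[2][2]: det = old_det + (v - 0) * C_22
Cofactor C_22 = 2
Want det = 0: -32 + (v - 0) * 2 = 0
  (v - 0) = 32 / 2 = 16
  v = 0 + (16) = 16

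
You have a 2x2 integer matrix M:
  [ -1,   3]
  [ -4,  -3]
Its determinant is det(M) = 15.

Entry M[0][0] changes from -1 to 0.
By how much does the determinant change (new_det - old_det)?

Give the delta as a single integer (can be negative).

Cofactor C_00 = -3
Entry delta = 0 - -1 = 1
Det delta = entry_delta * cofactor = 1 * -3 = -3

Answer: -3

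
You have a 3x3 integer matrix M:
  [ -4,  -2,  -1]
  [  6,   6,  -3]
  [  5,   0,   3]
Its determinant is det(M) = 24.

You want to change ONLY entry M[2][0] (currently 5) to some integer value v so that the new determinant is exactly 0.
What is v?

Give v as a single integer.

det is linear in entry M[2][0]: det = old_det + (v - 5) * C_20
Cofactor C_20 = 12
Want det = 0: 24 + (v - 5) * 12 = 0
  (v - 5) = -24 / 12 = -2
  v = 5 + (-2) = 3

Answer: 3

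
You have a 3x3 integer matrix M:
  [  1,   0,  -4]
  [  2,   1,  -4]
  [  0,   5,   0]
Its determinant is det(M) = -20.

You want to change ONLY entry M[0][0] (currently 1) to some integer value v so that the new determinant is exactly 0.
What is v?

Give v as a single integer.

Answer: 2

Derivation:
det is linear in entry M[0][0]: det = old_det + (v - 1) * C_00
Cofactor C_00 = 20
Want det = 0: -20 + (v - 1) * 20 = 0
  (v - 1) = 20 / 20 = 1
  v = 1 + (1) = 2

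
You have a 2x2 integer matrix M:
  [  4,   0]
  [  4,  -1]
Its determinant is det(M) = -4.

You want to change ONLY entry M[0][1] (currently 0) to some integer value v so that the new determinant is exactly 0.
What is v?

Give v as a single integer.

Answer: -1

Derivation:
det is linear in entry M[0][1]: det = old_det + (v - 0) * C_01
Cofactor C_01 = -4
Want det = 0: -4 + (v - 0) * -4 = 0
  (v - 0) = 4 / -4 = -1
  v = 0 + (-1) = -1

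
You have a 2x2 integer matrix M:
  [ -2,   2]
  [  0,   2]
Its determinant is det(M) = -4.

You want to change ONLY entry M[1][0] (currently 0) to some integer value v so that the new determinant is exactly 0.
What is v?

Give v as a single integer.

Answer: -2

Derivation:
det is linear in entry M[1][0]: det = old_det + (v - 0) * C_10
Cofactor C_10 = -2
Want det = 0: -4 + (v - 0) * -2 = 0
  (v - 0) = 4 / -2 = -2
  v = 0 + (-2) = -2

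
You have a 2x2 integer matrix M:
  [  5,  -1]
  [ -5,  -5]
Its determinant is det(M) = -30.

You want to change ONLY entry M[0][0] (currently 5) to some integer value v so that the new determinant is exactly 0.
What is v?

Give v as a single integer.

det is linear in entry M[0][0]: det = old_det + (v - 5) * C_00
Cofactor C_00 = -5
Want det = 0: -30 + (v - 5) * -5 = 0
  (v - 5) = 30 / -5 = -6
  v = 5 + (-6) = -1

Answer: -1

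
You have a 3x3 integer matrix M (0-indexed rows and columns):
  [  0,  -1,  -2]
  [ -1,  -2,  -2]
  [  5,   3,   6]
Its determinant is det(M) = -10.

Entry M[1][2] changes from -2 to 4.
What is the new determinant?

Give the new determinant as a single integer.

Answer: -40

Derivation:
det is linear in row 1: changing M[1][2] by delta changes det by delta * cofactor(1,2).
Cofactor C_12 = (-1)^(1+2) * minor(1,2) = -5
Entry delta = 4 - -2 = 6
Det delta = 6 * -5 = -30
New det = -10 + -30 = -40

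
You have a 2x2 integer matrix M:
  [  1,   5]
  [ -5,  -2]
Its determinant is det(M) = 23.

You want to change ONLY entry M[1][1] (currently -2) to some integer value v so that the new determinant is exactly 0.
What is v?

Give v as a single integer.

Answer: -25

Derivation:
det is linear in entry M[1][1]: det = old_det + (v - -2) * C_11
Cofactor C_11 = 1
Want det = 0: 23 + (v - -2) * 1 = 0
  (v - -2) = -23 / 1 = -23
  v = -2 + (-23) = -25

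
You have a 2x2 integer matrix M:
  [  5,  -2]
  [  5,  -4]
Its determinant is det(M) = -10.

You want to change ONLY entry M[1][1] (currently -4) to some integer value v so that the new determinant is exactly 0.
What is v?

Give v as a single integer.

Answer: -2

Derivation:
det is linear in entry M[1][1]: det = old_det + (v - -4) * C_11
Cofactor C_11 = 5
Want det = 0: -10 + (v - -4) * 5 = 0
  (v - -4) = 10 / 5 = 2
  v = -4 + (2) = -2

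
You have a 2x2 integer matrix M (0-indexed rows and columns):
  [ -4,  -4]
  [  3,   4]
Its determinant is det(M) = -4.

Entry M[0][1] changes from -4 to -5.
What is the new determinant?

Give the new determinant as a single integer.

Answer: -1

Derivation:
det is linear in row 0: changing M[0][1] by delta changes det by delta * cofactor(0,1).
Cofactor C_01 = (-1)^(0+1) * minor(0,1) = -3
Entry delta = -5 - -4 = -1
Det delta = -1 * -3 = 3
New det = -4 + 3 = -1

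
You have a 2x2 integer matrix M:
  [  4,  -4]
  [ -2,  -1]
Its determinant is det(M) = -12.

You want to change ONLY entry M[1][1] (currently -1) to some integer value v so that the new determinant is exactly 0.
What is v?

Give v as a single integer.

Answer: 2

Derivation:
det is linear in entry M[1][1]: det = old_det + (v - -1) * C_11
Cofactor C_11 = 4
Want det = 0: -12 + (v - -1) * 4 = 0
  (v - -1) = 12 / 4 = 3
  v = -1 + (3) = 2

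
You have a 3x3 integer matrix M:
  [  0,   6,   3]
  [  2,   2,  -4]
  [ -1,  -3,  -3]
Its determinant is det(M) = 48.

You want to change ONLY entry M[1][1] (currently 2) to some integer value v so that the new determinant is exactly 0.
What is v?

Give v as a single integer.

Answer: -14

Derivation:
det is linear in entry M[1][1]: det = old_det + (v - 2) * C_11
Cofactor C_11 = 3
Want det = 0: 48 + (v - 2) * 3 = 0
  (v - 2) = -48 / 3 = -16
  v = 2 + (-16) = -14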